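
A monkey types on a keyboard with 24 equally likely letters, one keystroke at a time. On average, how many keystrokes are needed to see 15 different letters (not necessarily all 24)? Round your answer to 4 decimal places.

22.7278

With k distinct letters already seen, the next new one arrives after an expected 24/(24-k) keystrokes.
Sum over k = 0,...,14: E = 24/24 + 24/23 + 24/22 + ... + 24/11 + 24/10 = 22.72776.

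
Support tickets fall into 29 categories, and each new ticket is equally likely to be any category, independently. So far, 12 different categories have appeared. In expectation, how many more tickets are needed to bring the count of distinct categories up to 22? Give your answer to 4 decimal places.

From k distinct to k+1 distinct takes on average 29/(29-k) tickets.
Sum over k = 12,...,21: E = 29/17 + 29/16 + 29/15 + ... + 29/9 + 29/8 = 24.55417.

24.5542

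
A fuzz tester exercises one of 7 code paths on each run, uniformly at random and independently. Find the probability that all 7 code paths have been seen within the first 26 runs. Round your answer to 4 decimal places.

0.8761

By inclusion–exclusion over which code paths are missing,
P(all seen) = Σ_{j=0}^{7} (-1)^j C(7,j)((7-j)/7)^26
= 1.00000 - 0.12720 + 0.00333 - 0.00002 + 0.00000 - 0.00000 + 0.00000 - 0.00000
= 0.87612.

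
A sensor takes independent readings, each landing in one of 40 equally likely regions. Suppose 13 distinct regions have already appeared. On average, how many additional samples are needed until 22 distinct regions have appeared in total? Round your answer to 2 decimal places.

The wait to go from k to k+1 distinct regions is geometric with mean 40/(40-k).
Sum over k = 13,...,21: E = 40/27 + 40/26 + 40/25 + ... + 40/20 + 40/19 = 15.854.

15.85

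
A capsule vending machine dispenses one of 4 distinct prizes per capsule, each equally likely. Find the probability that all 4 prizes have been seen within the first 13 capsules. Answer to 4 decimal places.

0.9057

By inclusion–exclusion over which prizes are missing,
P(all seen) = Σ_{j=0}^{4} (-1)^j C(4,j)((4-j)/4)^13
= 1.00000 - 0.09503 + 0.00073 - 0.00000 + 0.00000
= 0.90570.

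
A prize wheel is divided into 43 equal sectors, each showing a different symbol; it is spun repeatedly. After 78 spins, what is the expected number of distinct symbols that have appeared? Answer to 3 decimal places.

For each symbol, P(seen in 78 spins) = 1 - (42/43)^78 = 0.8404.
By linearity of expectation, E[distinct seen] = 43·(1 - (42/43)^78) = 36.1392.

36.139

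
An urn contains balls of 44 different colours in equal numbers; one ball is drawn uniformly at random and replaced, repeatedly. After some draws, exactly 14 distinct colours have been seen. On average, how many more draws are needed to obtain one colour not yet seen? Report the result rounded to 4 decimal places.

Each draw yields a new colour with probability (44-14)/44 = 30/44, so the wait is geometric with mean 44/30.
E = 44/30 = 1.46667.

1.4667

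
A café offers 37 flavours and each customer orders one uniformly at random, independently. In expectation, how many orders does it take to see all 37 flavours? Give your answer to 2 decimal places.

The wait to go from k to k+1 distinct flavours is geometric with mean 37/(37-k).
E[T] = 37/37 + 37/36 + 37/35 + ... + 37/2 + 37/1 = 37·H_{37}.
H_{37} = 4.202, so E[T] = 155.459.

155.46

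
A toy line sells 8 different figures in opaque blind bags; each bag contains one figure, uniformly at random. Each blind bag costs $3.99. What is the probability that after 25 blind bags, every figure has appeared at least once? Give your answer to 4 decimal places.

Let A_i be the event that figure i is missing after 25 blind bags. By inclusion–exclusion on the A_i,
P(all seen) = Σ_{j=0}^{8} (-1)^j C(8,j)((8-j)/8)^25
= 1.00000 - 0.28398 + 0.02107 - 0.00044 + 0.00000 - 0.00000 + 0.00000 - 0.00000 + 0.00000
= 0.73665.

0.7366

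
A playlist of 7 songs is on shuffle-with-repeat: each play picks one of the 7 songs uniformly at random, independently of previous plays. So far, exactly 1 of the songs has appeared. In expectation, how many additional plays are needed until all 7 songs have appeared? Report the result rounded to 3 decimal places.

The wait to go from k to k+1 distinct songs is geometric with mean 7/(7-k).
Sum over k = 1,...,6: E = 7/6 + 7/5 + 7/4 + 7/3 + 7/2 + 7/1 = 17.1500.

17.150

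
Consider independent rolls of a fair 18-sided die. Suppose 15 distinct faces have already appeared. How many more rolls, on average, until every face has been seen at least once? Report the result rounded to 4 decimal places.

33.0000

From k distinct to k+1 distinct takes on average 18/(18-k) rolls.
Sum over k = 15,...,17: E = 18/3 + 18/2 + 18/1 = 33.00000.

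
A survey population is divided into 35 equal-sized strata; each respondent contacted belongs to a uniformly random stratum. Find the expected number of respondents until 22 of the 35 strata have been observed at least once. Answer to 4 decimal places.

33.8327

Going from k to k+1 distinct takes a geometric number of respondents with mean 35/(35-k).
Sum over k = 0,...,21: E = 35/35 + 35/34 + 35/33 + ... + 35/15 + 35/14 = 33.83267.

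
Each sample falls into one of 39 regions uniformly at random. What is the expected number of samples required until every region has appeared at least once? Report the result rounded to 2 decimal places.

The wait to go from k to k+1 distinct regions is geometric with mean 39/(39-k).
E[T] = 39/39 + 39/38 + 39/37 + ... + 39/2 + 39/1 = 39·H_{39}.
H_{39} = 4.254, so E[T] = 165.888.

165.89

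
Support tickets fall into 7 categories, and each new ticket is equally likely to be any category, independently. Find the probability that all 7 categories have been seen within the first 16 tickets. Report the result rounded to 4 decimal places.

0.4977

Let A_i be the event that category i is missing after 16 tickets. By inclusion–exclusion on the A_i,
P(all seen) = Σ_{j=0}^{7} (-1)^j C(7,j)((7-j)/7)^16
= 1.00000 - 0.59422 + 0.09642 - 0.00452 + 0.00005 - 0.00000 + 0.00000 - 0.00000
= 0.49772.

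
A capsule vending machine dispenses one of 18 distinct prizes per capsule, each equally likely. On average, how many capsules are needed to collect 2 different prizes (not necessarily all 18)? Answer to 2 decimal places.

2.06

With k distinct prizes already seen, the next new one arrives after an expected 18/(18-k) capsules.
Sum over k = 0,...,1: E = 18/18 + 18/17 = 2.059.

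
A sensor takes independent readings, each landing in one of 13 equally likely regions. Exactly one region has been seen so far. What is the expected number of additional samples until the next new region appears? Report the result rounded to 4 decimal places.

The number of samples until the next new region is geometric with success probability 12/13, so its mean is 13/12.
E = 13/12 = 1.08333.

1.0833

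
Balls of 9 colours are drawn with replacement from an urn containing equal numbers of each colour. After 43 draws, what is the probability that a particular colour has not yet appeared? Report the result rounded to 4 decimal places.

Each draw misses the fixed colour with probability (9-1)/9 = 8/9, independently.
P(still missing after 43) = (8/9)^43 = 0.00632.

0.0063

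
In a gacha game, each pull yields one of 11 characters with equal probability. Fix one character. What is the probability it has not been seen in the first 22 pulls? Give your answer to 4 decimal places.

0.1228

Each pull misses the fixed character with probability (11-1)/11 = 10/11, independently.
P(still missing after 22) = (10/11)^22 = 0.12285.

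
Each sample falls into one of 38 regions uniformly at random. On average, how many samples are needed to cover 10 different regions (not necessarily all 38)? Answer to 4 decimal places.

11.4278

Going from k to k+1 distinct takes a geometric number of samples with mean 38/(38-k).
Sum over k = 0,...,9: E = 38/38 + 38/37 + 38/36 + ... + 38/30 + 38/29 = 11.42778.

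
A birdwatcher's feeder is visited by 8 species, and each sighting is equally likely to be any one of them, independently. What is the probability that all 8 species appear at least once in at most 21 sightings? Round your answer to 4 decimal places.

0.5793

By inclusion–exclusion over which species are missing,
P(all seen) = Σ_{j=0}^{8} (-1)^j C(8,j)((8-j)/8)^21
= 1.00000 - 0.48446 + 0.06660 - 0.00290 + 0.00003 - 0.00000 + 0.00000 - 0.00000 + 0.00000
= 0.57927.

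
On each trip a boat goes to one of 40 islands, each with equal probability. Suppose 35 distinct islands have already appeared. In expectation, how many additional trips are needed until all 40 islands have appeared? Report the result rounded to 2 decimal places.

91.33

The wait to go from k to k+1 distinct islands is geometric with mean 40/(40-k).
Sum over k = 35,...,39: E = 40/5 + 40/4 + 40/3 + 40/2 + 40/1 = 91.333.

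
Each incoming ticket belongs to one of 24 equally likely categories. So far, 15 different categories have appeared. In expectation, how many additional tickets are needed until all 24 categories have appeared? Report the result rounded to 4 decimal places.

From k distinct to k+1 distinct takes on average 24/(24-k) tickets.
Sum over k = 15,...,23: E = 24/9 + 24/8 + 24/7 + ... + 24/2 + 24/1 = 67.89524.

67.8952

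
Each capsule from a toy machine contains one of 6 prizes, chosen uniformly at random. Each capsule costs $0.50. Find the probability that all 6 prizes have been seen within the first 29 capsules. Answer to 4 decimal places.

0.9698

By inclusion–exclusion over which prizes are missing,
P(all seen) = Σ_{j=0}^{6} (-1)^j C(6,j)((6-j)/6)^29
= 1.00000 - 0.03033 + 0.00012 - 0.00000 + 0.00000 - 0.00000 + 0.00000
= 0.96979.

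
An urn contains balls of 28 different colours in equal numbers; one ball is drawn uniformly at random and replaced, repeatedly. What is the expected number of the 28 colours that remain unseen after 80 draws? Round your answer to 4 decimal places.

For each colour, P(unseen after 80) = (27/28)^80 = 0.05451.
By linearity of expectation, E[unseen] = 28·(27/28)^80 = 1.52622.

1.5262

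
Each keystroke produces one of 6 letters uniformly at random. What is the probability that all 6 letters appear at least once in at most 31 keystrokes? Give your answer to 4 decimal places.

By inclusion–exclusion over which letters are missing,
P(all seen) = Σ_{j=0}^{6} (-1)^j C(6,j)((6-j)/6)^31
= 1.00000 - 0.02106 + 0.00005 - 0.00000 + 0.00000 - 0.00000 + 0.00000
= 0.97899.

0.9790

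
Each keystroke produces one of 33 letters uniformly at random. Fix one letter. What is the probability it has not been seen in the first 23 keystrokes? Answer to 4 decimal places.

On each keystroke the fixed letter fails to appear with probability 32/33.
P(still missing after 23) = (32/33)^23 = 0.49275.

0.4928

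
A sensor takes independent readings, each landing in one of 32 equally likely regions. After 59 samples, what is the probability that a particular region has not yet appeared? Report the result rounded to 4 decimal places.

0.1536

On each sample the fixed region fails to appear with probability 31/32.
P(still missing after 59) = (31/32)^59 = 0.15364.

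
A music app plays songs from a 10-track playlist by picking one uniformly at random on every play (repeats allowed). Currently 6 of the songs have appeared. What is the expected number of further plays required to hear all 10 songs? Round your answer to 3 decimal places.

20.833

The wait to go from k to k+1 distinct songs is geometric with mean 10/(10-k).
Sum over k = 6,...,9: E = 10/4 + 10/3 + 10/2 + 10/1 = 20.8333.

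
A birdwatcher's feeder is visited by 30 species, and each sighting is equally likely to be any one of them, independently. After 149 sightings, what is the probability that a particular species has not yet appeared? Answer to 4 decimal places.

On each sighting the fixed species fails to appear with probability 29/30.
P(still missing after 149) = (29/30)^149 = 0.00640.

0.0064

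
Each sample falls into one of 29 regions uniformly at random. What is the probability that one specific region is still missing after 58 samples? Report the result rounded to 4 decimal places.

On each sample the fixed region fails to appear with probability 28/29.
P(still missing after 58) = (28/29)^58 = 0.13064.

0.1306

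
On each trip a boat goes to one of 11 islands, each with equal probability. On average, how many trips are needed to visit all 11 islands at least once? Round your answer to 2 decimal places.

33.22

Split into phases: going from k distinct to k+1 distinct takes on average 11/(11-k) trips.
E[T] = 11/11 + 11/10 + 11/9 + ... + 11/2 + 11/1 = 11·H_{11}.
H_{11} = 3.020, so E[T] = 33.219.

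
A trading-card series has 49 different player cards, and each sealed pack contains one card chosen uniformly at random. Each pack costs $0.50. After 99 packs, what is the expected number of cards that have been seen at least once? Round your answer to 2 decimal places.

For each card, P(seen in 99 packs) = 1 - (48/49)^99 = 0.870.
By linearity of expectation, E[distinct seen] = 49·(1 - (48/49)^99) = 42.637.

42.64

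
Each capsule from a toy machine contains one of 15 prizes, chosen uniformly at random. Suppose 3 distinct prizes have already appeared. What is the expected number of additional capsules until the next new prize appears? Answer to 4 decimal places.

Each capsule yields a new prize with probability (15-3)/15 = 12/15, so the wait is geometric with mean 15/12.
E = 15/12 = 1.25000.

1.2500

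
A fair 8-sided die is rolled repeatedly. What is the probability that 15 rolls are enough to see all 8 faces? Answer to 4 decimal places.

0.2482

Let A_i be the event that face i is missing after 15 rolls. By inclusion–exclusion on the A_i,
P(all seen) = Σ_{j=0}^{8} (-1)^j C(8,j)((8-j)/8)^15
= 1.00000 - 1.07947 + 0.37418 - 0.04857 + 0.00214 - 0.00002 + 0.00000 - 0.00000 + 0.00000
= 0.24825.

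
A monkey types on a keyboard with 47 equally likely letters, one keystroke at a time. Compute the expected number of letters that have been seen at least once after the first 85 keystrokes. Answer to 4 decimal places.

39.4457

For each letter, P(seen in 85 keystrokes) = 1 - (46/47)^85 = 0.83927.
By linearity of expectation, E[distinct seen] = 47·(1 - (46/47)^85) = 39.44568.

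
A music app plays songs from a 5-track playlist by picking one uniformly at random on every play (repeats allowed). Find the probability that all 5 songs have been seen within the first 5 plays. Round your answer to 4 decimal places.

Let A_i be the event that song i is missing after 5 plays. By inclusion–exclusion on the A_i,
P(all seen) = Σ_{j=0}^{5} (-1)^j C(5,j)((5-j)/5)^5
= 1.00000 - 1.63840 + 0.77760 - 0.10240 + 0.00160 - 0.00000
= 0.03840.

0.0384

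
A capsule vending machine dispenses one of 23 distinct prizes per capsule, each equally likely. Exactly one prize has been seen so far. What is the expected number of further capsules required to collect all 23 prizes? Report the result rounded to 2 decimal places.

84.89

With k distinct prizes already seen, the next new one takes an expected 23/(23-k) capsules.
Sum over k = 1,...,22: E = 23/22 + 23/21 + 23/20 + ... + 23/2 + 23/1 = 84.889.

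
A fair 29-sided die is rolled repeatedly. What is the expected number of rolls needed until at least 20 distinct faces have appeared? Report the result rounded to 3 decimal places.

32.848

Going from k to k+1 distinct takes a geometric number of rolls with mean 29/(29-k).
Sum over k = 0,...,19: E = 29/29 + 29/28 + 29/27 + ... + 29/11 + 29/10 = 32.8479.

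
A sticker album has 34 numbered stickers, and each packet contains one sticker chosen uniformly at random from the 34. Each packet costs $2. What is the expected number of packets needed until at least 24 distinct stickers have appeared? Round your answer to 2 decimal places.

40.43

Going from k to k+1 distinct takes a geometric number of packets with mean 34/(34-k).
Sum over k = 0,...,23: E = 34/34 + 34/33 + 34/32 + ... + 34/12 + 34/11 = 40.434.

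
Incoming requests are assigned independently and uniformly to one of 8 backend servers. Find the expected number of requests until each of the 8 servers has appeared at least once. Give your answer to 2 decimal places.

21.74

After k distinct servers have appeared, the next request gives a new one with probability (8-k)/8, so the expected wait for the (k+1)-th is 8/(8-k).
E[T] = 8/8 + 8/7 + 8/6 + ... + 8/2 + 8/1 = 8·H_{8}.
H_{8} = 2.718, so E[T] = 21.743.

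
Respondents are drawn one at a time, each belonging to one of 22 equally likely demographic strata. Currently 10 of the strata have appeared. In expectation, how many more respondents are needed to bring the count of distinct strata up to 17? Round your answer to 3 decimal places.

The wait to go from k to k+1 distinct strata is geometric with mean 22/(22-k).
Sum over k = 10,...,16: E = 22/12 + 22/11 + 22/10 + ... + 22/7 + 22/6 = 18.0373.

18.037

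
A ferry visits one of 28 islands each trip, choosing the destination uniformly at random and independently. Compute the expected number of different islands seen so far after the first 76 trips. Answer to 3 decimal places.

26.235

For each island, P(seen in 76 trips) = 1 - (27/28)^76 = 0.9370.
By linearity of expectation, E[distinct seen] = 28·(1 - (27/28)^76) = 26.2348.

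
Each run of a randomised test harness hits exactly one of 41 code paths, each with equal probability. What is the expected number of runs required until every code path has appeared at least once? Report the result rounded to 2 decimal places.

176.42

Split into phases: going from k distinct to k+1 distinct takes on average 41/(41-k) runs.
E[T] = 41/41 + 41/40 + 41/39 + ... + 41/2 + 41/1 = 41·H_{41}.
H_{41} = 4.303, so E[T] = 176.420.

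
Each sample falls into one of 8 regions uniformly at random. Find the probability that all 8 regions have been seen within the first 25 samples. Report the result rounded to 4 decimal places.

Let A_i be the event that region i is missing after 25 samples. By inclusion–exclusion on the A_i,
P(all seen) = Σ_{j=0}^{8} (-1)^j C(8,j)((8-j)/8)^25
= 1.00000 - 0.28398 + 0.02107 - 0.00044 + 0.00000 - 0.00000 + 0.00000 - 0.00000 + 0.00000
= 0.73665.

0.7366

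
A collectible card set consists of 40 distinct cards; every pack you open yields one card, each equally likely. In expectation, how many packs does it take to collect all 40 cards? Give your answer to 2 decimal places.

171.14

The wait to go from k to k+1 distinct cards is geometric with mean 40/(40-k).
E[T] = 40/40 + 40/39 + 40/38 + ... + 40/2 + 40/1 = 40·H_{40}.
H_{40} = 4.279, so E[T] = 171.142.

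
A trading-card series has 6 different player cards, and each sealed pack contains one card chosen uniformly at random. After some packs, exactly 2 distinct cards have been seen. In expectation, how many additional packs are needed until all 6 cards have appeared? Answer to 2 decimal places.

From k distinct to k+1 distinct takes on average 6/(6-k) packs.
Sum over k = 2,...,5: E = 6/4 + 6/3 + 6/2 + 6/1 = 12.500.

12.50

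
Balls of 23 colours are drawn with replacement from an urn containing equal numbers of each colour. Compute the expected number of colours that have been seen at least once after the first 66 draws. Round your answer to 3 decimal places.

For each colour, P(seen in 66 draws) = 1 - (22/23)^66 = 0.9468.
By linearity of expectation, E[distinct seen] = 23·(1 - (22/23)^66) = 21.7765.

21.777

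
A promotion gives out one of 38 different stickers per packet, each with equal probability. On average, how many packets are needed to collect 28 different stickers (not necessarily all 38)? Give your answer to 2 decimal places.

Going from k to k+1 distinct takes a geometric number of packets with mean 38/(38-k).
Sum over k = 0,...,27: E = 38/38 + 38/37 + 38/36 + ... + 38/12 + 38/11 = 49.359.

49.36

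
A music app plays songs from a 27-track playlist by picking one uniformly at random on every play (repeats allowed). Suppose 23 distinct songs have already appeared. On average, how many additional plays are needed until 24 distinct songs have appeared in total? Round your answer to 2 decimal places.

From k distinct to k+1 distinct takes on average 27/(27-k) plays.
Only the k = 23 term is needed: E = 27/4 = 6.750.

6.75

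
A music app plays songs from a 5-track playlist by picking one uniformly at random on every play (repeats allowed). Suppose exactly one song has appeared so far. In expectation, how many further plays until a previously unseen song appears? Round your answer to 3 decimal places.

The number of plays until the next new song is geometric with success probability 4/5, so its mean is 5/4.
E = 5/4 = 1.2500.

1.250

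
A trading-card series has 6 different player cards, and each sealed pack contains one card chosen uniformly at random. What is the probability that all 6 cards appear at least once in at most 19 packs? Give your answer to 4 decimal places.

0.8189

Let A_i be the event that card i is missing after 19 packs. By inclusion–exclusion on the A_i,
P(all seen) = Σ_{j=0}^{6} (-1)^j C(6,j)((6-j)/6)^19
= 1.00000 - 0.18781 + 0.00677 - 0.00004 + 0.00000 - 0.00000 + 0.00000
= 0.81892.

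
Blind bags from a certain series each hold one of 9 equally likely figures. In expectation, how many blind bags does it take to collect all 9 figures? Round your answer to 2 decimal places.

25.46

Split into phases: going from k distinct to k+1 distinct takes on average 9/(9-k) blind bags.
E[T] = 9/9 + 9/8 + 9/7 + ... + 9/2 + 9/1 = 9·H_{9}.
H_{9} = 2.829, so E[T] = 25.461.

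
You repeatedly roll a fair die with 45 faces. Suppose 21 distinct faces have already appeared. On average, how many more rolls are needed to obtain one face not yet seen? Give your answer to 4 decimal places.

1.8750

Each roll yields a new face with probability (45-21)/45 = 24/45, so the wait is geometric with mean 45/24.
E = 45/24 = 1.87500.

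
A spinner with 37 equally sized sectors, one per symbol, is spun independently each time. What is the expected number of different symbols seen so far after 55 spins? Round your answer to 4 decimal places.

For each symbol, P(seen in 55 spins) = 1 - (36/37)^55 = 0.77841.
By linearity of expectation, E[distinct seen] = 37·(1 - (36/37)^55) = 28.80131.

28.8013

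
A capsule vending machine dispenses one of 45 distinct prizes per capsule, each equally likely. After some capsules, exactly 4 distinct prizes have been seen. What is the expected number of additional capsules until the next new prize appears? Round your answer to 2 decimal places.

The number of capsules until the next new prize is geometric with success probability 41/45, so its mean is 45/41.
E = 45/41 = 1.098.

1.10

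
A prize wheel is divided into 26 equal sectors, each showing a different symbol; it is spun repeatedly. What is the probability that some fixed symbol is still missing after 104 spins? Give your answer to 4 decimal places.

0.0169

On each spin the fixed symbol fails to appear with probability 25/26.
P(still missing after 104) = (25/26)^104 = 0.01693.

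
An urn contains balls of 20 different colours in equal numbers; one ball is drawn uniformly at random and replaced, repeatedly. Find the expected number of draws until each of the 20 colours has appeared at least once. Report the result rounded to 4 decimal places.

71.9548

Split into phases: going from k distinct to k+1 distinct takes on average 20/(20-k) draws.
E[T] = 20/20 + 20/19 + 20/18 + ... + 20/2 + 20/1 = 20·H_{20}.
H_{20} = 3.59774, so E[T] = 71.95479.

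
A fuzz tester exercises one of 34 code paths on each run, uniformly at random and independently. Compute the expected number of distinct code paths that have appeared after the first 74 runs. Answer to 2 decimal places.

For each code path, P(seen in 74 runs) = 1 - (33/34)^74 = 0.890.
By linearity of expectation, E[distinct seen] = 34·(1 - (33/34)^74) = 30.267.

30.27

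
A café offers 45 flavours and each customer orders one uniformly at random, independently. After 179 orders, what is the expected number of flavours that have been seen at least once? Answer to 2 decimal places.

For each flavour, P(seen in 179 orders) = 1 - (44/45)^179 = 0.982.
By linearity of expectation, E[distinct seen] = 45·(1 - (44/45)^179) = 44.194.

44.19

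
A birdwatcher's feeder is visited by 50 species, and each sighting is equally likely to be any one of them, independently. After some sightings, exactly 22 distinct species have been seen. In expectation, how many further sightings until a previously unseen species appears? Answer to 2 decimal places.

1.79

Each sighting yields a new species with probability (50-22)/50 = 28/50, so the wait is geometric with mean 50/28.
E = 50/28 = 1.786.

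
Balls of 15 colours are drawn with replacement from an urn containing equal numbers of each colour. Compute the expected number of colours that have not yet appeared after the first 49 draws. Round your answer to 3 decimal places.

For each colour, P(unseen after 49) = (14/15)^49 = 0.0340.
By linearity of expectation, E[unseen] = 15·(14/15)^49 = 0.5104.

0.510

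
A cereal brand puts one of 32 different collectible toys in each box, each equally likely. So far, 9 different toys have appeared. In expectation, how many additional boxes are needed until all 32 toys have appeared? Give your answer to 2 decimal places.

119.50

From k distinct to k+1 distinct takes on average 32/(32-k) boxes.
Sum over k = 9,...,31: E = 32/23 + 32/22 + 32/21 + ... + 32/2 + 32/1 = 119.497.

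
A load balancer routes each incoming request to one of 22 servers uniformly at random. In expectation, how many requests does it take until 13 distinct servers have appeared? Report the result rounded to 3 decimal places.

With k distinct servers already seen, the next new one arrives after an expected 22/(22-k) requests.
Sum over k = 0,...,12: E = 22/22 + 22/21 + 22/20 + ... + 22/11 + 22/10 = 18.9606.

18.961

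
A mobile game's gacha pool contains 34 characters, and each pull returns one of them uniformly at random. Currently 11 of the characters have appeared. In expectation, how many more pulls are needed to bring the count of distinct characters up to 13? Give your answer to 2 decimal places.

The wait to go from k to k+1 distinct characters is geometric with mean 34/(34-k).
Sum over k = 11,...,12: E = 34/23 + 34/22 = 3.024.

3.02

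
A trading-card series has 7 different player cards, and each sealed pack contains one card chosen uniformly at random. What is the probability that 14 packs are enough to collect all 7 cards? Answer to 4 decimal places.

0.3666

By inclusion–exclusion over which cards are missing,
P(all seen) = Σ_{j=0}^{7} (-1)^j C(7,j)((7-j)/7)^14
= 1.00000 - 0.80880 + 0.18898 - 0.01385 + 0.00025 - 0.00000 + 0.00000 - 0.00000
= 0.36657.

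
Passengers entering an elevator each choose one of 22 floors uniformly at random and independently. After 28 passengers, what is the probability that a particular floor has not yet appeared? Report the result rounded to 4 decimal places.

On each passenger the fixed floor fails to appear with probability 21/22.
P(still missing after 28) = (21/22)^28 = 0.27183.

0.2718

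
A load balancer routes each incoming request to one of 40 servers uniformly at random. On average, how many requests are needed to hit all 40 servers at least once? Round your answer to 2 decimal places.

After k distinct servers have appeared, the next request gives a new one with probability (40-k)/40, so the expected wait for the (k+1)-th is 40/(40-k).
E[T] = 40/40 + 40/39 + 40/38 + ... + 40/2 + 40/1 = 40·H_{40}.
H_{40} = 4.279, so E[T] = 171.142.

171.14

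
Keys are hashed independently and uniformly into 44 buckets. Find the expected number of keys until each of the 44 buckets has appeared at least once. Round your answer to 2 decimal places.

192.40

After k distinct buckets have appeared, the next key gives a new one with probability (44-k)/44, so the expected wait for the (k+1)-th is 44/(44-k).
E[T] = 44/44 + 44/43 + 44/42 + ... + 44/2 + 44/1 = 44·H_{44}.
H_{44} = 4.373, so E[T] = 192.400.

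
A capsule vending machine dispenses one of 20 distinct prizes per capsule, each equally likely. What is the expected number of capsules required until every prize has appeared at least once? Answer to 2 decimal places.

The wait to go from k to k+1 distinct prizes is geometric with mean 20/(20-k).
E[T] = 20/20 + 20/19 + 20/18 + ... + 20/2 + 20/1 = 20·H_{20}.
H_{20} = 3.598, so E[T] = 71.955.

71.95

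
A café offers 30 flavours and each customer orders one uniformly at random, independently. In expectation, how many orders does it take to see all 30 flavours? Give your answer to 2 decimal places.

The wait to go from k to k+1 distinct flavours is geometric with mean 30/(30-k).
E[T] = 30/30 + 30/29 + 30/28 + ... + 30/2 + 30/1 = 30·H_{30}.
H_{30} = 3.995, so E[T] = 119.850.

119.85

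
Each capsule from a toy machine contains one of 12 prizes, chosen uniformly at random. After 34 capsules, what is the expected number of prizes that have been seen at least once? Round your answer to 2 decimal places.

11.38

For each prize, P(seen in 34 capsules) = 1 - (11/12)^34 = 0.948.
By linearity of expectation, E[distinct seen] = 12·(1 - (11/12)^34) = 11.377.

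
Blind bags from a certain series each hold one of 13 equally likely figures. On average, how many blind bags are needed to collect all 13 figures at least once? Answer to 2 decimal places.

41.34

The wait to go from k to k+1 distinct figures is geometric with mean 13/(13-k).
E[T] = 13/13 + 13/12 + 13/11 + ... + 13/2 + 13/1 = 13·H_{13}.
H_{13} = 3.180, so E[T] = 41.342.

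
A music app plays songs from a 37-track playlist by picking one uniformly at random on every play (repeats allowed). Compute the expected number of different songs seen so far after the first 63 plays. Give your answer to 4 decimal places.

30.4151

For each song, P(seen in 63 plays) = 1 - (36/37)^63 = 0.82203.
By linearity of expectation, E[distinct seen] = 37·(1 - (36/37)^63) = 30.41508.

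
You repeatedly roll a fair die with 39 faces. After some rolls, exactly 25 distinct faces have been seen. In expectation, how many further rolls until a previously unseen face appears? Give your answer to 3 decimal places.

The number of rolls until the next new face is geometric with success probability 14/39, so its mean is 39/14.
E = 39/14 = 2.7857.

2.786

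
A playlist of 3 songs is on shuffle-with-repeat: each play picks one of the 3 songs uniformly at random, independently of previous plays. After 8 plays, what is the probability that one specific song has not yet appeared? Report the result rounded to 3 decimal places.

On each play the fixed song fails to appear with probability 2/3.
P(still missing after 8) = (2/3)^8 = 0.0390.

0.039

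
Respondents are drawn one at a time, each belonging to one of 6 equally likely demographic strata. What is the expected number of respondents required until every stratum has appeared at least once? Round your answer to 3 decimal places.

The wait to go from k to k+1 distinct strata is geometric with mean 6/(6-k).
E[T] = 6/6 + 6/5 + 6/4 + 6/3 + 6/2 + 6/1 = 6·H_{6}.
H_{6} = 2.4500, so E[T] = 14.7000.

14.700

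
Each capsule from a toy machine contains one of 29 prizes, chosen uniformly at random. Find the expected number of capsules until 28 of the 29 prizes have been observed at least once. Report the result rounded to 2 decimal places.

85.89

Going from k to k+1 distinct takes a geometric number of capsules with mean 29/(29-k).
Sum over k = 0,...,27: E = 29/29 + 29/28 + 29/27 + ... + 29/3 + 29/2 = 85.888.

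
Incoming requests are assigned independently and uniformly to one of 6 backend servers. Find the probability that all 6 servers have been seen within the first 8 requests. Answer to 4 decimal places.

0.1140

Let A_i be the event that server i is missing after 8 requests. By inclusion–exclusion on the A_i,
P(all seen) = Σ_{j=0}^{6} (-1)^j C(6,j)((6-j)/6)^8
= 1.00000 - 1.39541 + 0.58528 - 0.07813 + 0.00229 - 0.00000 + 0.00000
= 0.11403.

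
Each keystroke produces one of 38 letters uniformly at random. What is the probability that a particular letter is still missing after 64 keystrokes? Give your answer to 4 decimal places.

0.1815

On each keystroke the fixed letter fails to appear with probability 37/38.
P(still missing after 64) = (37/38)^64 = 0.18145.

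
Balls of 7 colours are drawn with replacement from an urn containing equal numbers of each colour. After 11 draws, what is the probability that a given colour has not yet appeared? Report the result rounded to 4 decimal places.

On each draw the fixed colour fails to appear with probability 6/7.
P(still missing after 11) = (6/7)^11 = 0.18348.

0.1835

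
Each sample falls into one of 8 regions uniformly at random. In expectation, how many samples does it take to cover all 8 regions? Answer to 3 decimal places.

21.743

The wait to go from k to k+1 distinct regions is geometric with mean 8/(8-k).
E[T] = 8/8 + 8/7 + 8/6 + ... + 8/2 + 8/1 = 8·H_{8}.
H_{8} = 2.7179, so E[T] = 21.7429.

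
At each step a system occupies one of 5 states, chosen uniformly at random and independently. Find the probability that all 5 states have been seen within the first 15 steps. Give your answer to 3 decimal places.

Let A_i be the event that state i is missing after 15 steps. By inclusion–exclusion on the A_i,
P(all seen) = Σ_{j=0}^{5} (-1)^j C(5,j)((5-j)/5)^15
= 1.0000 - 0.1759 + 0.0047 - 0.0000 + 0.0000 - 0.0000
= 0.8288.

0.829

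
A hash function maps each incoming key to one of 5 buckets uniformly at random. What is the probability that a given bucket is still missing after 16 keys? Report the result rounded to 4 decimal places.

On each key the fixed bucket fails to appear with probability 4/5.
P(still missing after 16) = (4/5)^16 = 0.02815.

0.0281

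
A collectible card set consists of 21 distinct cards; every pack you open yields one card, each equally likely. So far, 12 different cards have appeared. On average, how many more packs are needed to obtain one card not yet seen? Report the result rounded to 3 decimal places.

2.333

Each pack yields a new card with probability (21-12)/21 = 9/21, so the wait is geometric with mean 21/9.
E = 21/9 = 2.3333.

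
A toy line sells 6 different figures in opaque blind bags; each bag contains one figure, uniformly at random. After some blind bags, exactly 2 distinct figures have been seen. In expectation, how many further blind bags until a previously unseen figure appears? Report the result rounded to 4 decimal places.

1.5000

Each blind bag yields a new figure with probability (6-2)/6 = 4/6, so the wait is geometric with mean 6/4.
E = 6/4 = 1.50000.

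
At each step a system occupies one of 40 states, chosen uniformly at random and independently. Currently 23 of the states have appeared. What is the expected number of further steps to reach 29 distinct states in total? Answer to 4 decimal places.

With k distinct states already seen, the next new one takes an expected 40/(40-k) steps.
Sum over k = 23,...,28: E = 40/17 + 40/16 + 40/15 + 40/14 + 40/13 + 40/12 = 16.78701.

16.7870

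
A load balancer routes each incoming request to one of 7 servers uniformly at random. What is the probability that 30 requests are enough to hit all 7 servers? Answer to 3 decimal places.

Let A_i be the event that server i is missing after 30 requests. By inclusion–exclusion on the A_i,
P(all seen) = Σ_{j=0}^{7} (-1)^j C(7,j)((7-j)/7)^30
= 1.0000 - 0.0687 + 0.0009 - 0.0000 + 0.0000 - 0.0000 + 0.0000 - 0.0000
= 0.9322.

0.932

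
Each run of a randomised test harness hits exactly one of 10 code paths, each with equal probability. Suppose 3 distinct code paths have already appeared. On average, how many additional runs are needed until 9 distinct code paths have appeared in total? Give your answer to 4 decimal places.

15.9286

With k distinct code paths already seen, the next new one takes an expected 10/(10-k) runs.
Sum over k = 3,...,8: E = 10/7 + 10/6 + 10/5 + 10/4 + 10/3 + 10/2 = 15.92857.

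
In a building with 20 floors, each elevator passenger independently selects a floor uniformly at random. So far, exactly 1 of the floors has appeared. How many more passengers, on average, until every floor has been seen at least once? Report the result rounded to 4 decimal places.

70.9548

The wait to go from k to k+1 distinct floors is geometric with mean 20/(20-k).
Sum over k = 1,...,19: E = 20/19 + 20/18 + 20/17 + ... + 20/2 + 20/1 = 70.95479.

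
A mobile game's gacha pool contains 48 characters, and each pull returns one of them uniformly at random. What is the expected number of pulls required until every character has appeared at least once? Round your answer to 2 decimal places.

214.02

After k distinct characters have appeared, the next pull gives a new one with probability (48-k)/48, so the expected wait for the (k+1)-th is 48/(48-k).
E[T] = 48/48 + 48/47 + 48/46 + ... + 48/2 + 48/1 = 48·H_{48}.
H_{48} = 4.459, so E[T] = 214.022.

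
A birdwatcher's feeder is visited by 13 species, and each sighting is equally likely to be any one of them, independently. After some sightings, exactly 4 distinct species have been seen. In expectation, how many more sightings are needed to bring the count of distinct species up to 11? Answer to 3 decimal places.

17.277

With k distinct species already seen, the next new one takes an expected 13/(13-k) sightings.
Sum over k = 4,...,10: E = 13/9 + 13/8 + 13/7 + ... + 13/4 + 13/3 = 17.2766.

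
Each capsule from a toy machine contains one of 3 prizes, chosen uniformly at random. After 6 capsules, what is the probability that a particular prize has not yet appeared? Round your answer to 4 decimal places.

0.0878

Each capsule misses the fixed prize with probability (3-1)/3 = 2/3, independently.
P(still missing after 6) = (2/3)^6 = 0.08779.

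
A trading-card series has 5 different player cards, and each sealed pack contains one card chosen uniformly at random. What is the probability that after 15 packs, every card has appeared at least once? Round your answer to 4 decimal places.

0.8288

By inclusion–exclusion over which cards are missing,
P(all seen) = Σ_{j=0}^{5} (-1)^j C(5,j)((5-j)/5)^15
= 1.00000 - 0.17592 + 0.00470 - 0.00001 + 0.00000 - 0.00000
= 0.82877.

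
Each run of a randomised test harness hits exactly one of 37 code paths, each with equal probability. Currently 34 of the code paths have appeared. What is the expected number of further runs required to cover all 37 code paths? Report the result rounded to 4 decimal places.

From k distinct to k+1 distinct takes on average 37/(37-k) runs.
Sum over k = 34,...,36: E = 37/3 + 37/2 + 37/1 = 67.83333.

67.8333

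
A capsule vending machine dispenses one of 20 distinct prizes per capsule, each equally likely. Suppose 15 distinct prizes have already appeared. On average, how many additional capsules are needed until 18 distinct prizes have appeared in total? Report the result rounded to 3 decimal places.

With k distinct prizes already seen, the next new one takes an expected 20/(20-k) capsules.
Sum over k = 15,...,17: E = 20/5 + 20/4 + 20/3 = 15.6667.

15.667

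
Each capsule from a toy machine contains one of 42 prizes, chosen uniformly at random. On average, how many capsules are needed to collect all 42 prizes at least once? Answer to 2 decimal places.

The wait to go from k to k+1 distinct prizes is geometric with mean 42/(42-k).
E[T] = 42/42 + 42/41 + 42/40 + ... + 42/2 + 42/1 = 42·H_{42}.
H_{42} = 4.327, so E[T] = 181.723.

181.72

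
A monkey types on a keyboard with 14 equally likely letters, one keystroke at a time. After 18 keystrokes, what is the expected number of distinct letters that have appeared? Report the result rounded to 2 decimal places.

For each letter, P(seen in 18 keystrokes) = 1 - (13/14)^18 = 0.737.
By linearity of expectation, E[distinct seen] = 14·(1 - (13/14)^18) = 10.312.

10.31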